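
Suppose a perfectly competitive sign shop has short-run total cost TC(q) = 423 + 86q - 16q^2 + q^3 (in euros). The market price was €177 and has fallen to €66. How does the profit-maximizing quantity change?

Output falls from 13 to 10

MC = 86 - 32q + 3q^2; the shutdown threshold is min AVC = €22 (at q = 8).
At P = €177 ≥ min AVC, set P = MC on the rising branch: q = 13.
At P = €66 ≥ min AVC, set P = MC: q = 10. The firm stays open but cuts output.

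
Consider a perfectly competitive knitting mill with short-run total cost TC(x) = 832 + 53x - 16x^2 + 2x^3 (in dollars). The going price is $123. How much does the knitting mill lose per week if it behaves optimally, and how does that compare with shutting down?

Profit = -$244 at x = 7

AVC = 53 - 16x + 2x^2; min AVC = $21 at x = 4. Since P = $123 ≥ min AVC, the firm produces.
With MC = 53 - 32x + 6x^2, P = MC on the upward-sloping part at x* = 7.
TR = 123·7 = 861. TC = 832 + 273 = 1105. Profit = 861 − 1105 = -$244.
Shutting down would mean losing the fixed cost of $832, so operating at a loss of $244 is better by $588.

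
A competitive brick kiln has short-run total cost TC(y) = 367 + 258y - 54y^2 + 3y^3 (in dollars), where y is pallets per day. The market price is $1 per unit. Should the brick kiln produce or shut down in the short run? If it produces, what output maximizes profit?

From TC, MC = TC'(y) = 258 - 108y + 9y^2 and AVC = VC/y = 258 - 54y + 3y^2.
The AVC parabola has its vertex at y = 54/6 = 9, where AVC = 258 - 54·9 + 3·9^2 = $15.
P = $1 lies below min AVC = $15; no output level covers variable cost.
Shutting down limits the loss to fixed cost, $367.

Shut down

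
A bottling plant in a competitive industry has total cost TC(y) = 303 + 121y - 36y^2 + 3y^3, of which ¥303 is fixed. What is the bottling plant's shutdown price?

¥13 per unit

The shutdown price is the minimum of AVC. VC = 121y - 36y^2 + 3y^3, so AVC = 121 - 36y + 3y^2.
dAVC/dy = -36 + 6y = 0 gives y = 6. min AVC = 121 - 36·6 + 3·6^2 = 13.
The firm shuts down for any P below ¥13.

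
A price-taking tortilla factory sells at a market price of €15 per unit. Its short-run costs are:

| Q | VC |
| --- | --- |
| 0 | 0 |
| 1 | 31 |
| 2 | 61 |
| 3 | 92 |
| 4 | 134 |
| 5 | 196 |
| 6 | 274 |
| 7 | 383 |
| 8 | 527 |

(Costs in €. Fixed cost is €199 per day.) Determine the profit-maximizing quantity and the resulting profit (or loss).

Q = 0 (shut down); profit = -€199

Compute π = P·Q − TC at each output: Q=0: -199; Q=1: -215; Q=2: -230; Q=3: -246; Q=4: -273; Q=5: -320; Q=6: -383; Q=7: -477; Q=8: -606.
Profit is highest at Q = 0. Equivalently, the lowest AVC in the table is 61/2 ≈ €30.50 at Q = 2, and P = €15 falls below it — price never covers variable cost, so the firm shuts down and loses only its fixed cost.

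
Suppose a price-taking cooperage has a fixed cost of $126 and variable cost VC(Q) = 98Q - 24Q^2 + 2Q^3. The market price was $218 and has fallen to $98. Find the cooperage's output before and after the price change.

Output falls from 10 to 8

MC = 98 - 48Q + 6Q^2; the shutdown threshold is min AVC = $26 (at Q = 6).
At P = $218 ≥ min AVC, set P = MC on the rising branch: Q = 10.
At P = $98 ≥ min AVC, set P = MC: Q = 8. The firm stays open but cuts output.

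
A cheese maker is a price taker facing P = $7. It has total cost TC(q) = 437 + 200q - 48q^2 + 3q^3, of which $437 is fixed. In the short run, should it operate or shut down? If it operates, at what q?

From TC, MC = TC'(q) = 200 - 96q + 9q^2 and AVC = VC/q = 200 - 48q + 3q^2.
AVC is minimized where dAVC/dq = -48 + 6q = 0, at q = 8; min AVC = 200 - 48·8 + 3·8^2 = $8.
Since P = $7 < min AVC = $8, price fails to cover variable cost at any output.
The firm minimizes its loss by shutting down and losing only its fixed cost of $437.

Shut down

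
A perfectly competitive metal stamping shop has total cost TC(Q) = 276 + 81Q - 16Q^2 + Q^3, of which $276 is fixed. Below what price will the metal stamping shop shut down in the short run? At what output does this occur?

$17 per unit, at Q = 8

The shutdown price is the minimum of AVC. VC = 81Q - 16Q^2 + Q^3, so AVC = 81 - 16Q + Q^2.
dAVC/dQ = -16 + 2Q = 0 gives Q = 8. min AVC = 81 - 16·8 + 8^2 = 17.
The firm shuts down for any P below $17.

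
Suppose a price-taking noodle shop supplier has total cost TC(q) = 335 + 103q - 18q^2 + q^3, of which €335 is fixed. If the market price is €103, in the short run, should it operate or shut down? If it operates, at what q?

Strip out fixed cost: VC = 103q - 18q^2 + q^3. Then AVC = 103 - 18q + q^2 and MC = 103 - 36q + 3q^2.
AVC is minimized where dAVC/dq = -18 + 2q = 0, at q = 9; min AVC = 103 - 18·9 + 9^2 = €22.
Because €103 ≥ €22, revenue can cover variable cost; the firm operates.
Solving P = MC: -36q + 3q^2 = 0 ⇒ q = 0 or 12. On the upward-sloping branch, q* = 12.
Check: AVC at q = 12 is €31 ≤ P, so revenue covers variable cost.
Profit = P·q − TC = 103·12 − 707 = €529.

Produce at q = 12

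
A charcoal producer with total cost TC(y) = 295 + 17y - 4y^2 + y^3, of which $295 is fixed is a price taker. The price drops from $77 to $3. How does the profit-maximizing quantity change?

AVC = 17 - 4y + y^2, minimized at y = 2 where min AVC = $13. MC = 17 - 8y + 3y^2.
With P = $77 above the shutdown price, P = MC gives y = 6.
At P = $3 < min AVC = $13, price no longer covers variable cost at any output, so the firm shuts down: y = 0.

Output falls from 6 to 0 (the firm shuts down)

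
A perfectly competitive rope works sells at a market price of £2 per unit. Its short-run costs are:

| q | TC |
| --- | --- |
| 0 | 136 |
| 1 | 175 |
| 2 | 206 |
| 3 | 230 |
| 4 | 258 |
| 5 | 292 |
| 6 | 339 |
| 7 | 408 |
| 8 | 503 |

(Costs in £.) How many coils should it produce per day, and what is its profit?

Tabulate TR − TC: q=0: -136; q=1: -173; q=2: -202; q=3: -224; q=4: -250; q=5: -282; q=6: -327; q=7: -394; q=8: -487.
Profit is highest at q = 0. Equivalently, the lowest AVC in the table is 122/4 ≈ £30.50 at q = 4, and P = £2 falls below it — price never covers variable cost, so the firm shuts down and loses only its fixed cost.

q = 0 (shut down); profit = -£136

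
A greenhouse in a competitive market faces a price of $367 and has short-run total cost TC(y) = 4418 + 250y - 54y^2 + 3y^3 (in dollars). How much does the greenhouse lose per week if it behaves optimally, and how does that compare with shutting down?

AVC = 250 - 54y + 3y^2; min AVC = $7 at y = 9. Since P = $367 ≥ min AVC, the firm produces.
MC = 250 - 108y + 9y^2. Setting P = MC and taking the root on the rising branch gives y* = 13.
TR = 367·13 = 4771. TC = 4418 + 715 = 5133. Profit = 4771 − 5133 = -$362.
Shutting down would mean losing the fixed cost of $4418, so operating at a loss of $362 is better by $4056.

Profit = -$362 at y = 13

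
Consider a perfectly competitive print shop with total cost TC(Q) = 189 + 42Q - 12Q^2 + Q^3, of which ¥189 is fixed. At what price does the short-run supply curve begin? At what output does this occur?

¥6 per unit, at Q = 6

The firm shuts down when price falls below the minimum of average variable cost. AVC = VC/Q = 42 - 12Q + Q^2.
dAVC/dQ = -12 + 2Q = 0 gives Q = 6. min AVC = 42 - 12·6 + 6^2 = 6.
The firm shuts down for any P below ¥6.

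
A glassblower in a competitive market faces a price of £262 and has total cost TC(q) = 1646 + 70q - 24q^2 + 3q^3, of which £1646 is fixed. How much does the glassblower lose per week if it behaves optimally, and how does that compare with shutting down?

Profit = -£110 at q = 8

AVC = 70 - 24q + 3q^2; min AVC = £22 at q = 4. Since P = £262 ≥ min AVC, the firm produces.
With MC = 70 - 48q + 9q^2, P = MC on the upward-sloping part at q* = 8.
TR = 262·8 = 2096. TC = 1646 + 560 = 2206. Profit = 2096 − 2206 = -£110.
By producing, the firm covers all variable cost plus £1536 of fixed cost; shutting down would lose the full £1646.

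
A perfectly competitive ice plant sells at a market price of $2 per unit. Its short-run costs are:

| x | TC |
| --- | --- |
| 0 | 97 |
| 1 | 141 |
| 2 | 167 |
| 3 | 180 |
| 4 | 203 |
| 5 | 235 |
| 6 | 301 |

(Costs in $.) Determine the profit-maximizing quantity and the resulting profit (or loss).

x = 0 (shut down); profit = -$97

Tabulate TR − TC: x=0: -97; x=1: -139; x=2: -163; x=3: -174; x=4: -195; x=5: -225; x=6: -289.
Profit is highest at x = 0. Equivalently, the lowest AVC in the table is 106/4 ≈ $26.50 at x = 4, and P = $2 falls below it — price never covers variable cost, so the firm shuts down and loses only its fixed cost.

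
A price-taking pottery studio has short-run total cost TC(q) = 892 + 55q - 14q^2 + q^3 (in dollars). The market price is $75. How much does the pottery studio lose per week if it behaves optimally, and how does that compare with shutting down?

Profit = -$292 at q = 10

AVC = 55 - 14q + q^2; min AVC = $6 at q = 7. Since P = $75 ≥ min AVC, the firm produces.
With MC = 55 - 28q + 3q^2, P = MC on the upward-sloping part at q* = 10.
TR = 75·10 = 750. TC = 892 + 150 = 1042. Profit = 750 − 1042 = -$292.
Shutting down would mean losing the fixed cost of $892, so operating at a loss of $292 is better by $600.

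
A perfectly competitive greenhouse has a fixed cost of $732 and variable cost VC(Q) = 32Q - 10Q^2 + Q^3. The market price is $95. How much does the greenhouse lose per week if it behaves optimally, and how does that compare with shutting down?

Profit = -$84 at Q = 9

AVC = 32 - 10Q + Q^2; min AVC = $7 at Q = 5. Since P = $95 ≥ min AVC, the firm produces.
With MC = 32 - 20Q + 3Q^2, P = MC on the upward-sloping part at Q* = 9.
TR = 95·9 = 855. TC = 732 + 207 = 939. Profit = 855 − 939 = -$84.
Shutting down would mean losing the fixed cost of $732, so operating at a loss of $84 is better by $648.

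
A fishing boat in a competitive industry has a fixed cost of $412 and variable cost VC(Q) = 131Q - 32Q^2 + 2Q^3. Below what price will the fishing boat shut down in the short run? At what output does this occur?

$3 per unit, at Q = 8

The shutdown price is the minimum of AVC. VC = 131Q - 32Q^2 + 2Q^3, so AVC = 131 - 32Q + 2Q^2.
At the minimum of AVC, MC = AVC. MC = 131 - 64Q + 6Q^2; setting MC = AVC gives 4Q^2 - 32Q = 0, so Q = 8. min AVC = 3.
The firm shuts down for any P below $3.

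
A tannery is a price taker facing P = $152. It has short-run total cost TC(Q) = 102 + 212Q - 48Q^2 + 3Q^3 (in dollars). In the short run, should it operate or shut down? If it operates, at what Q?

Produce at Q = 10

Strip out fixed cost: VC = 212Q - 48Q^2 + 3Q^3. Then AVC = 212 - 48Q + 3Q^2 and MC = 212 - 96Q + 9Q^2.
AVC hits its minimum where MC = AVC, at Q = 8, giving min AVC = 212 - 48·8 + 3·8^2 = $20.
Because $152 ≥ $20, revenue can cover variable cost; the firm operates.
Solving P = MC: 60 - 96Q + 9Q^2 = 0 ⇒ Q = 2/3 or 10. On the upward-sloping branch, Q* = 10.
Check: AVC at Q = 10 is $32 ≤ P, so revenue covers variable cost.
Profit = P·Q − TC = 152·10 − 422 = $1098.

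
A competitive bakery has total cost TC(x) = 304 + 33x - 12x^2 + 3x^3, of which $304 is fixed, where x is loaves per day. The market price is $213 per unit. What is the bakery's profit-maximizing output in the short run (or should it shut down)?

Produce at x = 6

Strip out fixed cost: VC = 33x - 12x^2 + 3x^3. Then AVC = 33 - 12x + 3x^2 and MC = 33 - 24x + 9x^2.
AVC hits its minimum where MC = AVC, at x = 2, giving min AVC = 33 - 12·2 + 3·2^2 = $21.
P = $213 exceeds min AVC = $21, so the firm stays open.
Solving P = MC: -180 - 24x + 9x^2 = 0 ⇒ x = -10/3 or 6. On the upward-sloping branch, x* = 6.
Check: AVC at x = 6 is $69 ≤ P, so revenue covers variable cost.
Profit = P·x − TC = 213·6 − 718 = $560.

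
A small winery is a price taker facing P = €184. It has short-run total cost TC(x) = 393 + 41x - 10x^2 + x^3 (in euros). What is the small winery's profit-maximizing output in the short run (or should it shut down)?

Variable cost is VC = 41x - 10x^2 + x^3, so AVC = VC/x = 41 - 10x + x^2 and MC = dTC/dx = 41 - 20x + 3x^2.
AVC hits its minimum where MC = AVC, at x = 5, giving min AVC = 41 - 10·5 + 5^2 = €16.
Since P = €184 ≥ min AVC = €16, price covers variable cost and the firm should produce.
Solving P = MC: -143 - 20x + 3x^2 = 0 ⇒ x = -13/3 or 11. On the upward-sloping branch, x* = 11.
Check: AVC at x = 11 is €52 ≤ P, so revenue covers variable cost.
Profit = P·x − TC = 184·11 − 965 = €1059.

Produce at x = 11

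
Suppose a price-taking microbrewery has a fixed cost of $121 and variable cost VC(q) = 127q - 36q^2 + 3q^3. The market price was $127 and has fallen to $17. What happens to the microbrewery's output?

MC = 127 - 72q + 9q^2; the shutdown threshold is min AVC = $19 (at q = 6).
With P = $127 above the shutdown price, P = MC gives q = 8.
At P = $17 < min AVC = $19, price no longer covers variable cost at any output, so the firm shuts down: q = 0.

Output falls from 8 to 0 (the firm shuts down)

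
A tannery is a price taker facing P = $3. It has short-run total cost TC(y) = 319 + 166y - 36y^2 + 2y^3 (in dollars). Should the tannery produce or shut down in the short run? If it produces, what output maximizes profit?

Shut down

Variable cost is VC = 166y - 36y^2 + 2y^3, so AVC = VC/y = 166 - 36y + 2y^2 and MC = dTC/dy = 166 - 72y + 6y^2.
The AVC parabola has its vertex at y = 36/4 = 9, where AVC = 166 - 36·9 + 2·9^2 = $4.
With P < min AVC ($3 < $4), every unit sold adds to the loss.
The firm minimizes its loss by shutting down and losing only its fixed cost of $319.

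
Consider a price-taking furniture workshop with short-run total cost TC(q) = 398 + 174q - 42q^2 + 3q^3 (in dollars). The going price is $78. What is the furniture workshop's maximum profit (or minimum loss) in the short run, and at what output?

AVC = 174 - 42q + 3q^2; min AVC = $27 at q = 7. Since P = $78 ≥ min AVC, the firm produces.
With MC = 174 - 84q + 9q^2, P = MC on the upward-sloping part at q* = 8.
TR = 78·8 = 624. TC = 398 + 240 = 638. Profit = 624 − 638 = -$14.
That loss of $14 beats the $398 the firm would lose by shutting down; producing recovers $384 of fixed cost.

Profit = -$14 at q = 8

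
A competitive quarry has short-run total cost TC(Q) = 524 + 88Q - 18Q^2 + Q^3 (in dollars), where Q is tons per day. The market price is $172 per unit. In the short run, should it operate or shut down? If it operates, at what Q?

From TC, MC = TC'(Q) = 88 - 36Q + 3Q^2 and AVC = VC/Q = 88 - 18Q + Q^2.
AVC hits its minimum where MC = AVC, at Q = 9, giving min AVC = 88 - 18·9 + 9^2 = $7.
Because $172 ≥ $7, revenue can cover variable cost; the firm operates.
P = MC gives -84 - 36Q + 3Q^2 = 0, with roots -2 and 14. Take the larger (rising MC): Q* = 14.
Check: AVC at Q = 14 is $32 ≤ P, so revenue covers variable cost.
Profit = P·Q − TC = 172·14 − 972 = $1436.

Produce at Q = 14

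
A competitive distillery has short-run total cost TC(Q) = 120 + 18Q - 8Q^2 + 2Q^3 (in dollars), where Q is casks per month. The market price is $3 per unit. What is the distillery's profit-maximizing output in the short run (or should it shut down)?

Variable cost is VC = 18Q - 8Q^2 + 2Q^3, so AVC = VC/Q = 18 - 8Q + 2Q^2 and MC = dTC/dQ = 18 - 16Q + 6Q^2.
AVC is minimized where dAVC/dQ = -8 + 4Q = 0, at Q = 2; min AVC = 18 - 8·2 + 2·2^2 = $10.
Since P = $3 < min AVC = $10, price fails to cover variable cost at any output.
Shutting down limits the loss to fixed cost, $120.

Shut down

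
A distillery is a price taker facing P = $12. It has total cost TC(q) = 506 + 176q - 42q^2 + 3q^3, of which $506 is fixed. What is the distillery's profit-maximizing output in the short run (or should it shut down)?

Strip out fixed cost: VC = 176q - 42q^2 + 3q^3. Then AVC = 176 - 42q + 3q^2 and MC = 176 - 84q + 9q^2.
The AVC parabola has its vertex at q = 42/6 = 7, where AVC = 176 - 42·7 + 3·7^2 = $29.
P = $12 lies below min AVC = $29; no output level covers variable cost.
Shutting down limits the loss to fixed cost, $506.

Shut down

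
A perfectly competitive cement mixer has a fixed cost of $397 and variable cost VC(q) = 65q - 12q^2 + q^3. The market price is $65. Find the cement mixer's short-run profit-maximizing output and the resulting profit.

Profit = -$141 at q = 8

AVC = 65 - 12q + q^2; min AVC = $29 at q = 6. Since P = $65 ≥ min AVC, the firm produces.
MC = 65 - 24q + 3q^2. Setting P = MC and taking the root on the rising branch gives q* = 8.
TR = 65·8 = 520. TC = 397 + 264 = 661. Profit = 520 − 661 = -$141.
Shutting down would mean losing the fixed cost of $397, so operating at a loss of $141 is better by $256.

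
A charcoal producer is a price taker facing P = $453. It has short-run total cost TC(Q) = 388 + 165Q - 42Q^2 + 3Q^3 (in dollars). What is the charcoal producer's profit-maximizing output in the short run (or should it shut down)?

Strip out fixed cost: VC = 165Q - 42Q^2 + 3Q^3. Then AVC = 165 - 42Q + 3Q^2 and MC = 165 - 84Q + 9Q^2.
AVC is minimized where dAVC/dQ = -42 + 6Q = 0, at Q = 7; min AVC = 165 - 42·7 + 3·7^2 = $18.
P = $453 exceeds min AVC = $18, so the firm stays open.
Solving P = MC: -288 - 84Q + 9Q^2 = 0 ⇒ Q = -8/3 or 12. On the upward-sloping branch, Q* = 12.
Check: AVC at Q = 12 is $93 ≤ P, so revenue covers variable cost.
Profit = P·Q − TC = 453·12 − 1504 = $3932.

Produce at Q = 12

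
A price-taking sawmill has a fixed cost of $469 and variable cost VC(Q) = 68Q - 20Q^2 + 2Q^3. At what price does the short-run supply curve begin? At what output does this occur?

$18 per unit, at Q = 5

The shutdown price is the minimum of AVC. VC = 68Q - 20Q^2 + 2Q^3, so AVC = 68 - 20Q + 2Q^2.
dAVC/dQ = -20 + 4Q = 0 gives Q = 5. min AVC = 68 - 20·5 + 2·5^2 = 18.
So the shutdown price is $18.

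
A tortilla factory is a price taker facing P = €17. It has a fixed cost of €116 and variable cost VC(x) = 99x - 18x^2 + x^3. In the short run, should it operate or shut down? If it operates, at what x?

Shut down

Variable cost is VC = 99x - 18x^2 + x^3, so AVC = VC/x = 99 - 18x + x^2 and MC = dTC/dx = 99 - 36x + 3x^2.
AVC is minimized where dAVC/dx = -18 + 2x = 0, at x = 9; min AVC = 99 - 18·9 + 9^2 = €18.
P = €17 lies below min AVC = €18; no output level covers variable cost.
The firm minimizes its loss by shutting down and losing only its fixed cost of €116.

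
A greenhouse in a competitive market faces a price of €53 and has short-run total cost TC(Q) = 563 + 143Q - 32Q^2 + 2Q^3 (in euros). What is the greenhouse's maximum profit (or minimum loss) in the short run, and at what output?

Profit = -€239 at Q = 9

AVC = 143 - 32Q + 2Q^2; min AVC = €15 at Q = 8. Since P = €53 ≥ min AVC, the firm produces.
With MC = 143 - 64Q + 6Q^2, P = MC on the upward-sloping part at Q* = 9.
TR = 53·9 = 477. TC = 563 + 153 = 716. Profit = 477 − 716 = -€239.
Shutting down would mean losing the fixed cost of €563, so operating at a loss of €239 is better by €324.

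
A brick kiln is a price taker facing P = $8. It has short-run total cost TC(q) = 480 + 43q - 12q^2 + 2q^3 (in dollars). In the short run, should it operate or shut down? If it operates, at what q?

Shut down

Variable cost is VC = 43q - 12q^2 + 2q^3, so AVC = VC/q = 43 - 12q + 2q^2 and MC = dTC/dq = 43 - 24q + 6q^2.
AVC hits its minimum where MC = AVC, at q = 3, giving min AVC = 43 - 12·3 + 2·3^2 = $25.
P = $8 lies below min AVC = $25; no output level covers variable cost.
Shutting down limits the loss to fixed cost, $480.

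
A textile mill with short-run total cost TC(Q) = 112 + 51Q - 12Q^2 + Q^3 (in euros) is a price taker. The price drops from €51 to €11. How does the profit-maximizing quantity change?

MC = 51 - 24Q + 3Q^2; the shutdown threshold is min AVC = €15 (at Q = 6).
With P = €51 above the shutdown price, P = MC gives Q = 8.
At P = €11 < min AVC = €15, price no longer covers variable cost at any output, so the firm shuts down: Q = 0.

Output falls from 8 to 0 (the firm shuts down)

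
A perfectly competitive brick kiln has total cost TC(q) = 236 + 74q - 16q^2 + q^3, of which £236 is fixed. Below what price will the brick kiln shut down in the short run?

£10 per unit

The shutdown price is the minimum of AVC. VC = 74q - 16q^2 + q^3, so AVC = 74 - 16q + q^2.
At the minimum of AVC, MC = AVC. MC = 74 - 32q + 3q^2; setting MC = AVC gives 2q^2 - 16q = 0, so q = 8. min AVC = 10.
The firm shuts down for any P below £10.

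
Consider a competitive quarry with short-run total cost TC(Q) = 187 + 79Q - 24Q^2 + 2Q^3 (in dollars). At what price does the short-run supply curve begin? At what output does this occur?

The shutdown price is the minimum of AVC. VC = 79Q - 24Q^2 + 2Q^3, so AVC = 79 - 24Q + 2Q^2.
dAVC/dQ = -24 + 4Q = 0 gives Q = 6. min AVC = 79 - 24·6 + 2·6^2 = 7.
The firm shuts down for any P below $7.

$7 per unit, at Q = 6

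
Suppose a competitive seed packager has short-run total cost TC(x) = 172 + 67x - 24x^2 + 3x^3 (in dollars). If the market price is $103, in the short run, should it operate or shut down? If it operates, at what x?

Variable cost is VC = 67x - 24x^2 + 3x^3, so AVC = VC/x = 67 - 24x + 3x^2 and MC = dTC/dx = 67 - 48x + 9x^2.
The AVC parabola has its vertex at x = 24/6 = 4, where AVC = 67 - 24·4 + 3·4^2 = $19.
Since P = $103 ≥ min AVC = $19, price covers variable cost and the firm should produce.
P = MC gives -36 - 48x + 9x^2 = 0, with roots -2/3 and 6. Take the larger (rising MC): x* = 6.
Check: AVC at x = 6 is $31 ≤ P, so revenue covers variable cost.
Profit = P·x − TC = 103·6 − 358 = $260.

Produce at x = 6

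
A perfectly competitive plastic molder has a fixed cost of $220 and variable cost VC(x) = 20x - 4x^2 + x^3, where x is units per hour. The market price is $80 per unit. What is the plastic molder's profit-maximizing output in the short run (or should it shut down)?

Produce at x = 6

Variable cost is VC = 20x - 4x^2 + x^3, so AVC = VC/x = 20 - 4x + x^2 and MC = dTC/dx = 20 - 8x + 3x^2.
AVC hits its minimum where MC = AVC, at x = 2, giving min AVC = 20 - 4·2 + 2^2 = $16.
Since P = $80 ≥ min AVC = $16, price covers variable cost and the firm should produce.
Set P = MC: 80 = 20 - 8x + 3x^2 → -60 - 8x + 3x^2 = 0. The roots are x = -10/3 and x = 6; the profit-maximizing output is on the rising part of MC, so x* = 6.
Check: AVC at x = 6 is $32 ≤ P, so revenue covers variable cost.
Profit = P·x − TC = 80·6 − 412 = $68.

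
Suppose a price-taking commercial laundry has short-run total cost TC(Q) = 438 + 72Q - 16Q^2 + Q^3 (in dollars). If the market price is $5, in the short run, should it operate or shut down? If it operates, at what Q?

Strip out fixed cost: VC = 72Q - 16Q^2 + Q^3. Then AVC = 72 - 16Q + Q^2 and MC = 72 - 32Q + 3Q^2.
The AVC parabola has its vertex at Q = 16/2 = 8, where AVC = 72 - 16·8 + 8^2 = $8.
With P < min AVC ($5 < $8), every unit sold adds to the loss.
Shutting down limits the loss to fixed cost, $438.

Shut down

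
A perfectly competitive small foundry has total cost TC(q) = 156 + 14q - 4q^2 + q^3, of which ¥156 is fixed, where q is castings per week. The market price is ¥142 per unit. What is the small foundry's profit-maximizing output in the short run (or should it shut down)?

Produce at q = 8

Variable cost is VC = 14q - 4q^2 + q^3, so AVC = VC/q = 14 - 4q + q^2 and MC = dTC/dq = 14 - 8q + 3q^2.
AVC hits its minimum where MC = AVC, at q = 2, giving min AVC = 14 - 4·2 + 2^2 = ¥10.
Because ¥142 ≥ ¥10, revenue can cover variable cost; the firm operates.
P = MC gives -128 - 8q + 3q^2 = 0, with roots -16/3 and 8. Take the larger (rising MC): q* = 8.
Check: AVC at q = 8 is ¥46 ≤ P, so revenue covers variable cost.
Profit = P·q − TC = 142·8 − 524 = ¥612.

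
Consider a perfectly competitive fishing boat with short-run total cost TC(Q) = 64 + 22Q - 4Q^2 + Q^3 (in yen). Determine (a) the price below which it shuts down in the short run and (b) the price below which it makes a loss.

AVC = 22 - 4Q + Q^2; minimized at Q = 2, giving min AVC = ¥18. That is the shutdown price.
ATC = 64/Q + 22 - 4Q + Q^2. Setting dATC/dQ = −64/Q^2 − 4 + 2Q = 0 gives Q = 4 (since 2·4^3 − 4·4^2 = 64).
min ATC = 64/4 + 22 − 4·4 + 4^2 = ¥38. That is the break-even price.
Between these two prices the firm operates at a loss; above ¥38 it earns a profit.

Shutdown price = ¥18; break-even price = ¥38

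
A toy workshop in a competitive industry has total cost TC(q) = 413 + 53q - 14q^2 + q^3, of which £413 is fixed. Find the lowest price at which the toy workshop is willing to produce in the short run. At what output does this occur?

Short-run supply begins at min AVC. From VC = 53q - 14q^2 + q^3, AVC = 53 - 14q + q^2.
dAVC/dq = -14 + 2q = 0 gives q = 7. min AVC = 53 - 14·7 + 7^2 = 4.
So the shutdown price is £4.

£4 per unit, at q = 7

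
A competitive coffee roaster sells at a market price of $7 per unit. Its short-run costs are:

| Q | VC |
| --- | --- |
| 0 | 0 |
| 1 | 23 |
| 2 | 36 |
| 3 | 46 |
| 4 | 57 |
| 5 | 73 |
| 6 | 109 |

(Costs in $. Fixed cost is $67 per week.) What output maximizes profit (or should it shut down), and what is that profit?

Profit at each row (π = 7Q − TC): Q=0: -67; Q=1: -83; Q=2: -89; Q=3: -92; Q=4: -96; Q=5: -105; Q=6: -134.
Profit is highest at Q = 0. Equivalently, the lowest AVC in the table is 57/4 ≈ $14.25 at Q = 4, and P = $7 falls below it — price never covers variable cost, so the firm shuts down and loses only its fixed cost.

Q = 0 (shut down); profit = -$67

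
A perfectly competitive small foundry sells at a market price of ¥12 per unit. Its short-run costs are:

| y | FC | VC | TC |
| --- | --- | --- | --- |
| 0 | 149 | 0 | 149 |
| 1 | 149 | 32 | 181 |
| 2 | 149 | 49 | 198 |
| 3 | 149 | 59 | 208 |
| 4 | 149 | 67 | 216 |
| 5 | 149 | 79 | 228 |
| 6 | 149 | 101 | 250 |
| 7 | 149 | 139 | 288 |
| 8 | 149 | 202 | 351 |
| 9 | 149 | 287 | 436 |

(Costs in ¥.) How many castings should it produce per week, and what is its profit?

y = 0 (shut down); profit = -¥149

Compute π = P·y − TC at each output: y=0: -149; y=1: -169; y=2: -174; y=3: -172; y=4: -168; y=5: -168; y=6: -178; y=7: -204; y=8: -255; y=9: -328.
Profit is highest at y = 0. Equivalently, the lowest AVC in the table is 79/5 ≈ ¥15.80 at y = 5, and P = ¥12 falls below it — price never covers variable cost, so the firm shuts down and loses only its fixed cost.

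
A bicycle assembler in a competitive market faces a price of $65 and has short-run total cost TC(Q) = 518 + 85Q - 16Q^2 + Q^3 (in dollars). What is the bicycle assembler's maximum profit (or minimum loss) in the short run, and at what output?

AVC = 85 - 16Q + Q^2 has its minimum $21 at Q = 8; price $65 clears that bar, so the firm operates.
MC = 85 - 32Q + 3Q^2. Setting P = MC and taking the root on the rising branch gives Q* = 10.
TR = 65·10 = 650. TC = 518 + 250 = 768. Profit = 650 − 768 = -$118.
That loss of $118 beats the $518 the firm would lose by shutting down; producing recovers $400 of fixed cost.

Profit = -$118 at Q = 10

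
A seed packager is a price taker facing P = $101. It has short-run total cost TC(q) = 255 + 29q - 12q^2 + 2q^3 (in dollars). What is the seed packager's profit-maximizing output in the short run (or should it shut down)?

Produce at q = 6

Variable cost is VC = 29q - 12q^2 + 2q^3, so AVC = VC/q = 29 - 12q + 2q^2 and MC = dTC/dq = 29 - 24q + 6q^2.
The AVC parabola has its vertex at q = 12/4 = 3, where AVC = 29 - 12·3 + 2·3^2 = $11.
P = $101 exceeds min AVC = $11, so the firm stays open.
Solving P = MC: -72 - 24q + 6q^2 = 0 ⇒ q = -2 or 6. On the upward-sloping branch, q* = 6.
Check: AVC at q = 6 is $29 ≤ P, so revenue covers variable cost.
Profit = P·q − TC = 101·6 − 429 = $177.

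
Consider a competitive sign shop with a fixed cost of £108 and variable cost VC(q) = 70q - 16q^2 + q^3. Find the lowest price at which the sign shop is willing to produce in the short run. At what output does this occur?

Short-run supply begins at min AVC. From VC = 70q - 16q^2 + q^3, AVC = 70 - 16q + q^2.
At the minimum of AVC, MC = AVC. MC = 70 - 32q + 3q^2; setting MC = AVC gives 2q^2 - 16q = 0, so q = 8. min AVC = 6.
The firm shuts down for any P below £6.

£6 per unit, at q = 8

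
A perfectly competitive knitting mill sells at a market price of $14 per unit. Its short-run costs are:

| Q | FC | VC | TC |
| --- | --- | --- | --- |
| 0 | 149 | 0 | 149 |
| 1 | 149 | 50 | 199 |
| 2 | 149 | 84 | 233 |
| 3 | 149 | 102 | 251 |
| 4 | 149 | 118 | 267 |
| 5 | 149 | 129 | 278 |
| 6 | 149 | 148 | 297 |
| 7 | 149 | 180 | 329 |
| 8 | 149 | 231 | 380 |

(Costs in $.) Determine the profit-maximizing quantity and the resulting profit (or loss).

Q = 0 (shut down); profit = -$149

Tabulate TR − TC: Q=0: -149; Q=1: -185; Q=2: -205; Q=3: -209; Q=4: -211; Q=5: -208; Q=6: -213; Q=7: -231; Q=8: -268.
Profit is highest at Q = 0. Equivalently, the lowest AVC in the table is 148/6 ≈ $24.67 at Q = 6, and P = $14 falls below it — price never covers variable cost, so the firm shuts down and loses only its fixed cost.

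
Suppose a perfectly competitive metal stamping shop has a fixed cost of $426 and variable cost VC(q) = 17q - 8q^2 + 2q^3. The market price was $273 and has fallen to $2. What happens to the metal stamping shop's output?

AVC = 17 - 8q + 2q^2, minimized at q = 2 where min AVC = $9. MC = 17 - 16q + 6q^2.
With P = $273 above the shutdown price, P = MC gives q = 8.
At P = $2 < min AVC = $9, price no longer covers variable cost at any output, so the firm shuts down: q = 0.

Output falls from 8 to 0 (the firm shuts down)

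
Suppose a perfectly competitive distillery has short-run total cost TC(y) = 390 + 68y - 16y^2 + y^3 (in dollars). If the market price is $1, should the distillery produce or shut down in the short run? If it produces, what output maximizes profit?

Strip out fixed cost: VC = 68y - 16y^2 + y^3. Then AVC = 68 - 16y + y^2 and MC = 68 - 32y + 3y^2.
The AVC parabola has its vertex at y = 16/2 = 8, where AVC = 68 - 16·8 + 8^2 = $4.
With P < min AVC ($1 < $4), every unit sold adds to the loss.
Shutting down limits the loss to fixed cost, $390.

Shut down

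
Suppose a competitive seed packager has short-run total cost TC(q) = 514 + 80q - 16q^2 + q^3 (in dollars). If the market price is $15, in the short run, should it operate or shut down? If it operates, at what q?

Shut down

Strip out fixed cost: VC = 80q - 16q^2 + q^3. Then AVC = 80 - 16q + q^2 and MC = 80 - 32q + 3q^2.
AVC hits its minimum where MC = AVC, at q = 8, giving min AVC = 80 - 16·8 + 8^2 = $16.
Since P = $15 < min AVC = $16, price fails to cover variable cost at any output.
Best response: produce nothing and absorb the $514 fixed cost.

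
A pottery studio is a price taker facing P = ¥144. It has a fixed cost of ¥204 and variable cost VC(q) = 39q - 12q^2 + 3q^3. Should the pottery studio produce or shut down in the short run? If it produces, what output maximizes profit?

Variable cost is VC = 39q - 12q^2 + 3q^3, so AVC = VC/q = 39 - 12q + 3q^2 and MC = dTC/dq = 39 - 24q + 9q^2.
The AVC parabola has its vertex at q = 12/6 = 2, where AVC = 39 - 12·2 + 3·2^2 = ¥27.
Since P = ¥144 ≥ min AVC = ¥27, price covers variable cost and the firm should produce.
Solving P = MC: -105 - 24q + 9q^2 = 0 ⇒ q = -7/3 or 5. On the upward-sloping branch, q* = 5.
Check: AVC at q = 5 is ¥54 ≤ P, so revenue covers variable cost.
Profit = P·q − TC = 144·5 − 474 = ¥246.

Produce at q = 5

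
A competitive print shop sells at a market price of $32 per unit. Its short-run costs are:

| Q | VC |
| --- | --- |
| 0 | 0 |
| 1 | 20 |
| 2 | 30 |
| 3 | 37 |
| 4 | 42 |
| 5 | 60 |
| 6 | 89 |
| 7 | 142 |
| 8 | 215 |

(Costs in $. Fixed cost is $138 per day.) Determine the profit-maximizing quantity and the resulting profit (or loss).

Compute π = P·Q − TC at each output: Q=0: -138; Q=1: -126; Q=2: -104; Q=3: -79; Q=4: -52; Q=5: -38; Q=6: -35; Q=7: -56; Q=8: -97.
Profit is maximized at Q = 6. AVC there is 89/6 = $14.83 ≤ P, so producing beats shutting down (which would give -$138).

Q = 6; profit = -$35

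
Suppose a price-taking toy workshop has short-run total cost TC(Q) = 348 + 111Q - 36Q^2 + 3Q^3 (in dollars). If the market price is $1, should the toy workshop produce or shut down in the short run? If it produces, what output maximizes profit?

From TC, MC = TC'(Q) = 111 - 72Q + 9Q^2 and AVC = VC/Q = 111 - 36Q + 3Q^2.
The AVC parabola has its vertex at Q = 36/6 = 6, where AVC = 111 - 36·6 + 3·6^2 = $3.
Since P = $1 < min AVC = $3, price fails to cover variable cost at any output.
Best response: produce nothing and absorb the $348 fixed cost.

Shut down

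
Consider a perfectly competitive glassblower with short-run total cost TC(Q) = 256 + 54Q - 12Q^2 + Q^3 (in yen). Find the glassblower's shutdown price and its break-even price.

Shutdown price = min AVC. AVC = 54 - 12Q + Q^2, with vertex at Q = 6 and minimum ¥18.
ATC = 256/Q + 54 - 12Q + Q^2. Setting dATC/dQ = −256/Q^2 − 12 + 2Q = 0 gives Q = 8 (since 2·8^3 − 12·8^2 = 256).
min ATC = 256/8 + 54 − 12·8 + 8^2 = ¥54. That is the break-even price.
For ¥18 ≤ P < ¥54 the firm produces at a loss; below ¥18 it shuts down.

Shutdown price = ¥18; break-even price = ¥54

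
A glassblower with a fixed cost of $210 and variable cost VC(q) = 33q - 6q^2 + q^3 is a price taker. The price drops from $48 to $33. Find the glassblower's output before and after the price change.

AVC = 33 - 6q + q^2, minimized at q = 3 where min AVC = $24. MC = 33 - 12q + 3q^2.
With P = $48 above the shutdown price, P = MC gives q = 5.
At P = $33 ≥ min AVC, set P = MC: q = 4. The firm stays open but cuts output.

Output falls from 5 to 4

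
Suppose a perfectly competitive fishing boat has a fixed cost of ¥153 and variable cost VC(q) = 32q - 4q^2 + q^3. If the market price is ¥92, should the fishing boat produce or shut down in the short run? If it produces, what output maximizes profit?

Variable cost is VC = 32q - 4q^2 + q^3, so AVC = VC/q = 32 - 4q + q^2 and MC = dTC/dq = 32 - 8q + 3q^2.
AVC hits its minimum where MC = AVC, at q = 2, giving min AVC = 32 - 4·2 + 2^2 = ¥28.
Because ¥92 ≥ ¥28, revenue can cover variable cost; the firm operates.
Solving P = MC: -60 - 8q + 3q^2 = 0 ⇒ q = -10/3 or 6. On the upward-sloping branch, q* = 6.
Check: AVC at q = 6 is ¥44 ≤ P, so revenue covers variable cost.
Profit = P·q − TC = 92·6 − 417 = ¥135.

Produce at q = 6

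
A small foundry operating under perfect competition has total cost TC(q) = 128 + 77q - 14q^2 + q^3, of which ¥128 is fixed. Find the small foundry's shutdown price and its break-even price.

Shutdown price = ¥28; break-even price = ¥45

Shutdown price = min AVC. AVC = 77 - 14q + q^2, with vertex at q = 7 and minimum ¥28.
ATC = 128/q + 77 - 14q + q^2. Setting dATC/dq = −128/q^2 − 14 + 2q = 0 gives q = 8 (since 2·8^3 − 14·8^2 = 128).
min ATC = 128/8 + 77 − 14·8 + 8^2 = ¥45. That is the break-even price.
For ¥28 ≤ P < ¥45 the firm produces at a loss; below ¥28 it shuts down.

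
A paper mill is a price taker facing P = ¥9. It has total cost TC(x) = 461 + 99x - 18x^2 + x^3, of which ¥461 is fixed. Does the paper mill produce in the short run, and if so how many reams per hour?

Shut down

From TC, MC = TC'(x) = 99 - 36x + 3x^2 and AVC = VC/x = 99 - 18x + x^2.
AVC is minimized where dAVC/dx = -18 + 2x = 0, at x = 9; min AVC = 99 - 18·9 + 9^2 = ¥18.
With P < min AVC (¥9 < ¥18), every unit sold adds to the loss.
Shutting down limits the loss to fixed cost, ¥461.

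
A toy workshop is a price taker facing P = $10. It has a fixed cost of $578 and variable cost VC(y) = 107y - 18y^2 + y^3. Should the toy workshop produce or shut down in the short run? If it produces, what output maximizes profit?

Variable cost is VC = 107y - 18y^2 + y^3, so AVC = VC/y = 107 - 18y + y^2 and MC = dTC/dy = 107 - 36y + 3y^2.
The AVC parabola has its vertex at y = 18/2 = 9, where AVC = 107 - 18·9 + 9^2 = $26.
P = $10 lies below min AVC = $26; no output level covers variable cost.
The firm minimizes its loss by shutting down and losing only its fixed cost of $578.

Shut down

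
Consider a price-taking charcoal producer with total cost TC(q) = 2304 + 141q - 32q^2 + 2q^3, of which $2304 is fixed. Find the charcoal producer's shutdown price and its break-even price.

AVC = 141 - 32q + 2q^2; minimized at q = 8, giving min AVC = $13. That is the shutdown price.
ATC = 2304/q + 141 - 32q + 2q^2. Setting dATC/dq = −2304/q^2 − 32 + 4q = 0 gives q = 12 (since 4·12^3 − 32·12^2 = 2304).
min ATC = 2304/12 + 141 − 32·12 + 2·12^2 = $237. That is the break-even price.
Between these two prices the firm operates at a loss; above $237 it earns a profit.

Shutdown price = $13; break-even price = $237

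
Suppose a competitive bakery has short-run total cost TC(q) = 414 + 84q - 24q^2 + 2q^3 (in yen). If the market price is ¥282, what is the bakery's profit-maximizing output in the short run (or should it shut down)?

Strip out fixed cost: VC = 84q - 24q^2 + 2q^3. Then AVC = 84 - 24q + 2q^2 and MC = 84 - 48q + 6q^2.
The AVC parabola has its vertex at q = 24/4 = 6, where AVC = 84 - 24·6 + 2·6^2 = ¥12.
Because ¥282 ≥ ¥12, revenue can cover variable cost; the firm operates.
Set P = MC: 282 = 84 - 48q + 6q^2 → -198 - 48q + 6q^2 = 0. The roots are q = -3 and q = 11; the profit-maximizing output is on the rising part of MC, so q* = 11.
Check: AVC at q = 11 is ¥62 ≤ P, so revenue covers variable cost.
Profit = P·q − TC = 282·11 − 1096 = ¥2006.

Produce at q = 11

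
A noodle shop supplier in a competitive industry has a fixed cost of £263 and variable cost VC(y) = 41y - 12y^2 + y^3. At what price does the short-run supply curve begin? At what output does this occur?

Short-run supply begins at min AVC. From VC = 41y - 12y^2 + y^3, AVC = 41 - 12y + y^2.
At the minimum of AVC, MC = AVC. MC = 41 - 24y + 3y^2; setting MC = AVC gives 2y^2 - 12y = 0, so y = 6. min AVC = 5.
The firm shuts down for any P below £5.

£5 per unit, at y = 6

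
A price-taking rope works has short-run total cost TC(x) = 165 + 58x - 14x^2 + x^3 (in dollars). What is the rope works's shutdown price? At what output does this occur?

$9 per unit, at x = 7

The firm shuts down when price falls below the minimum of average variable cost. AVC = VC/x = 58 - 14x + x^2.
dAVC/dx = -14 + 2x = 0 gives x = 7. min AVC = 58 - 14·7 + 7^2 = 9.
For P < $9 the firm produces nothing.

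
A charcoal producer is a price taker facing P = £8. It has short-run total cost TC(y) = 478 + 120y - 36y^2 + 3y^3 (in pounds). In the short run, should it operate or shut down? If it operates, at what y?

Strip out fixed cost: VC = 120y - 36y^2 + 3y^3. Then AVC = 120 - 36y + 3y^2 and MC = 120 - 72y + 9y^2.
The AVC parabola has its vertex at y = 36/6 = 6, where AVC = 120 - 36·6 + 3·6^2 = £12.
P = £8 lies below min AVC = £12; no output level covers variable cost.
Best response: produce nothing and absorb the £478 fixed cost.

Shut down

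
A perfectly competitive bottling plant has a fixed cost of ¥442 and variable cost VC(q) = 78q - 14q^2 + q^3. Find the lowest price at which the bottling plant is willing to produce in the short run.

¥29 per unit

The firm shuts down when price falls below the minimum of average variable cost. AVC = VC/q = 78 - 14q + q^2.
dAVC/dq = -14 + 2q = 0 gives q = 7. min AVC = 78 - 14·7 + 7^2 = 29.
So the shutdown price is ¥29.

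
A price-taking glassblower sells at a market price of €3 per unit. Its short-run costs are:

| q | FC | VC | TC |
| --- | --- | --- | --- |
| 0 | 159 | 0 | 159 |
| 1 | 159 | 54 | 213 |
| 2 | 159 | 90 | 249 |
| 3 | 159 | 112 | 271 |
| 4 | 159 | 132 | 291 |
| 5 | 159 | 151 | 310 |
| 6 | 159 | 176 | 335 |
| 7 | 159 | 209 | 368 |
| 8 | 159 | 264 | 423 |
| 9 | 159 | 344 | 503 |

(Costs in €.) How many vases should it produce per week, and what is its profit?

Tabulate TR − TC: q=0: -159; q=1: -210; q=2: -243; q=3: -262; q=4: -279; q=5: -295; q=6: -317; q=7: -347; q=8: -399; q=9: -476.
Profit is highest at q = 0. Equivalently, the lowest AVC in the table is 176/6 ≈ €29.33 at q = 6, and P = €3 falls below it — price never covers variable cost, so the firm shuts down and loses only its fixed cost.

q = 0 (shut down); profit = -€159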